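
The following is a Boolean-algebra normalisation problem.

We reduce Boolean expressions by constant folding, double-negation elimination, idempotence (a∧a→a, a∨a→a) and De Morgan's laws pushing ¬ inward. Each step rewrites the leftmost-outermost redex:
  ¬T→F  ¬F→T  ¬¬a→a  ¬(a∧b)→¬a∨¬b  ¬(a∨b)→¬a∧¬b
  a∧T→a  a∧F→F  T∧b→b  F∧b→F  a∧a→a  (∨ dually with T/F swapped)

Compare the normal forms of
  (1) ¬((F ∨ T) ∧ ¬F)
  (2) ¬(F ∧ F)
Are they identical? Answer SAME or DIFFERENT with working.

Term A:
  start: ¬((F ∨ T) ∧ ¬F)
  step 1: ¬(F ∨ T) ∨ ¬¬F
  step 2: (¬F ∧ ¬T) ∨ ¬¬F
  step 3: (T ∧ ¬T) ∨ ¬¬F
  step 4: ¬T ∨ ¬¬F
  step 5: F ∨ ¬¬F
  step 6: ¬¬F
  step 7: F

Term B:
  start: ¬(F ∧ F)
  step 1: ¬F ∨ ¬F
  step 2: ¬F
  step 3: T

Answer: DIFFERENT — A ⇓ F, B ⇓ T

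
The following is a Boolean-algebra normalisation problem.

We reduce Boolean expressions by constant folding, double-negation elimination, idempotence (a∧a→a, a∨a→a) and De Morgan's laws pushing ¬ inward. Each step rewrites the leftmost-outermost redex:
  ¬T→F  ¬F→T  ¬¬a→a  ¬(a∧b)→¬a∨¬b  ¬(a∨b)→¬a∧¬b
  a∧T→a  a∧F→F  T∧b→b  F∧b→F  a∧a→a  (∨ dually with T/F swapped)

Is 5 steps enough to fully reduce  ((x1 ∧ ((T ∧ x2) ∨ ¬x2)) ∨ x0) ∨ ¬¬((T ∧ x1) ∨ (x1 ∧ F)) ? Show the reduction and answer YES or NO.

Answer: YES — reaches normal form ((x1 ∧ (x2 ∨ ¬x2)) ∨ x0) ∨ x1 in 5 ≤ 5 steps

Working:
  start: ((x1 ∧ ((T ∧ x2) ∨ ¬x2)) ∨ x0) ∨ ¬¬((T ∧ x1) ∨ (x1 ∧ F))
  step 1: ((x1 ∧ (x2 ∨ ¬x2)) ∨ x0) ∨ ¬¬((T ∧ x1) ∨ (x1 ∧ F))
  step 2: ((x1 ∧ (x2 ∨ ¬x2)) ∨ x0) ∨ ((T ∧ x1) ∨ (x1 ∧ F))
  step 3: ((x1 ∧ (x2 ∨ ¬x2)) ∨ x0) ∨ (x1 ∨ (x1 ∧ F))
  step 4: ((x1 ∧ (x2 ∨ ¬x2)) ∨ x0) ∨ (x1 ∨ F)
  step 5: ((x1 ∧ (x2 ∨ ¬x2)) ∨ x0) ∨ x1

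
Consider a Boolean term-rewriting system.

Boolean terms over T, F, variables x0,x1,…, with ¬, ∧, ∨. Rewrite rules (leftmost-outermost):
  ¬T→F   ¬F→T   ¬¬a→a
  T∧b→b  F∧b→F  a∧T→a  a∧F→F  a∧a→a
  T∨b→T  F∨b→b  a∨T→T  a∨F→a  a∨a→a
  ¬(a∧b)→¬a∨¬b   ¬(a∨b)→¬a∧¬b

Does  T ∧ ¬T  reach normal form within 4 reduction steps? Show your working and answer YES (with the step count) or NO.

Answer: YES — reaches normal form F in 2 ≤ 4 steps

Derivation:
  start: T ∧ ¬T
  [1] ¬T
  [2] F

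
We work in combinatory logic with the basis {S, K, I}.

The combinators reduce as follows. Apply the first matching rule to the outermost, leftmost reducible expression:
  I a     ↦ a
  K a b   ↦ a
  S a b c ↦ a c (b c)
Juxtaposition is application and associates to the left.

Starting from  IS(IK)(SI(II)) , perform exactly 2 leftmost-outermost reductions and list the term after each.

Answer: after 2 steps: SK(SI(II))

Reduction:
  start: IS(IK)(SI(II))
  step 1: S(IK)(SI(II))
  step 2: SK(SI(II))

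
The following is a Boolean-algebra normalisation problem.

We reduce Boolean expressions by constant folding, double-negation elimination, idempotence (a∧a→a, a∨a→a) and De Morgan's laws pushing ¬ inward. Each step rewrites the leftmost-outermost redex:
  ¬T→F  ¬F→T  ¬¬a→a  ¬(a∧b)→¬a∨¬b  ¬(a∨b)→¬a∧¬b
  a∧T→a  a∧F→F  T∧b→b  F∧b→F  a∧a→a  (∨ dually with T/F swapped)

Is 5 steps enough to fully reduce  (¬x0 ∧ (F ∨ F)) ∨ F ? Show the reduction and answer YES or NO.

  start: (¬x0 ∧ (F ∨ F)) ∨ F
  step 1: ¬x0 ∧ (F ∨ F)
  step 2: ¬x0 ∧ F
  step 3: F

Answer: YES — reaches normal form F in 3 ≤ 5 steps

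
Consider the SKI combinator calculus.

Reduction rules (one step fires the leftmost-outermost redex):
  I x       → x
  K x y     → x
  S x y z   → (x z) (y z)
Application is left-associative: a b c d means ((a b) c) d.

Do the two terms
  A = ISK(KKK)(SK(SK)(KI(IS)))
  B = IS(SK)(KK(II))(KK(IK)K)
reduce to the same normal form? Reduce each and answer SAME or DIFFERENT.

Answer: DIFFERENT — A ⇓ I, B ⇓ K(KK)

Derivation:
Term A:
  start: ISK(KKK)(SK(SK)(KI(IS)))
  →1  SK(KKK)(SK(SK)(KI(IS)))
  →2  K(SK(SK)(KI(IS)))(KKK(SK(SK)(KI(IS))))
  →3  SK(SK)(KI(IS))
  →4  K(KI(IS))(SK(KI(IS)))
  →5  KI(IS)
  →6  I

Term B:
  start: IS(SK)(KK(II))(KK(IK)K)
  →1  S(SK)(KK(II))(KK(IK)K)
  →2  SK(KK(IK)K)(KK(II)(KK(IK)K))
  →3  K(KK(II)(KK(IK)K))(KK(IK)K(KK(II)(KK(IK)K)))
  →4  KK(II)(KK(IK)K)
  →5  K(KK(IK)K)
  →6  K(KK)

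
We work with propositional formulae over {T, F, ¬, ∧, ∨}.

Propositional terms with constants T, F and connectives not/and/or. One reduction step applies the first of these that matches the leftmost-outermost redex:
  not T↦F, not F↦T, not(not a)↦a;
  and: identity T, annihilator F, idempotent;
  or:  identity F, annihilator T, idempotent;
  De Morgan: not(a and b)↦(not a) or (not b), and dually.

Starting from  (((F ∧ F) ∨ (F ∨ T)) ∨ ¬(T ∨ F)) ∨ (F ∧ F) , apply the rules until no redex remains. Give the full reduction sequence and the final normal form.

Answer: normal form = T  (in 5 steps)

Derivation:
  start: (((F ∧ F) ∨ (F ∨ T)) ∨ ¬(T ∨ F)) ∨ (F ∧ F)
  [1] ((F ∨ (F ∨ T)) ∨ ¬(T ∨ F)) ∨ (F ∧ F)
  [2] ((F ∨ T) ∨ ¬(T ∨ F)) ∨ (F ∧ F)
  [3] (T ∨ ¬(T ∨ F)) ∨ (F ∧ F)
  [4] T ∨ (F ∧ F)
  [5] T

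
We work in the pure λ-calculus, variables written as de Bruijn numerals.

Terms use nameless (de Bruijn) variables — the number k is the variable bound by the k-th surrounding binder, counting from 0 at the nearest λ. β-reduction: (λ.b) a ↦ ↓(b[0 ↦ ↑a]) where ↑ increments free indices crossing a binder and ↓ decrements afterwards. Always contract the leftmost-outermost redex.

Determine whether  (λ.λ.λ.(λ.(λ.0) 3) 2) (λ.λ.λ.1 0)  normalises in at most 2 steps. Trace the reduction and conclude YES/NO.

Answer: NO — after 2 steps the term is λ.λ.(λ.0) (λ.λ.λ.1 0), not yet normal

Working:
  start: (λ.λ.λ.(λ.(λ.0) 3) 2) (λ.λ.λ.1 0)
  step 1: λ.λ.(λ.(λ.0) (λ.λ.λ.1 0)) (λ.λ.λ.1 0)
  step 2: λ.λ.(λ.0) (λ.λ.λ.1 0)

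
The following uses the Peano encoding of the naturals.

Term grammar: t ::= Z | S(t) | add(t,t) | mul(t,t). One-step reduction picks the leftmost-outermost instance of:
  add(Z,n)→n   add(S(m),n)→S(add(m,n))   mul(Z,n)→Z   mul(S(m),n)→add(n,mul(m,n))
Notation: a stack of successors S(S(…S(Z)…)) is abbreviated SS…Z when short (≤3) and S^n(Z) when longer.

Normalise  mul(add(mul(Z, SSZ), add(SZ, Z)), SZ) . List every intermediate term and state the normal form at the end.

  start: mul(add(mul(Z, SSZ), add(SZ, Z)), SZ)
  [1] mul(add(Z, add(SZ, Z)), SZ)
  [2] mul(add(SZ, Z), SZ)
  [3] mul(S(add(Z, Z)), SZ)
  [4] add(SZ, mul(add(Z, Z), SZ))
  [5] S(add(Z, mul(add(Z, Z), SZ)))
  [6] S(mul(add(Z, Z), SZ))
  [7] S(mul(Z, SZ))
  [8] SZ

Answer: normal form = SZ  (in 8 steps)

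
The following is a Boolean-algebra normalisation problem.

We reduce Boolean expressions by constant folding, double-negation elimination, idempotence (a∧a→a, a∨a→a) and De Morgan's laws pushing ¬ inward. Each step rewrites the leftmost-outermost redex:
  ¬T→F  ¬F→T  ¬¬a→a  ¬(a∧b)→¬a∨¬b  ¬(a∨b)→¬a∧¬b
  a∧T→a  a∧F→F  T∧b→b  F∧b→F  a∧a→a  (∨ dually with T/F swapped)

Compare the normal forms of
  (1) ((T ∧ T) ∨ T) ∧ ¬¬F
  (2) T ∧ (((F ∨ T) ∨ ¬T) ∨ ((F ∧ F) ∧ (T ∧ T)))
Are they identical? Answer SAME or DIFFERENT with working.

Answer: DIFFERENT — A ⇓ F, B ⇓ T

Working:
Term A:
  start: ((T ∧ T) ∨ T) ∧ ¬¬F
  →1  T ∧ ¬¬F
  →2  ¬¬F
  →3  F

Term B:
  start: T ∧ (((F ∨ T) ∨ ¬T) ∨ ((F ∧ F) ∧ (T ∧ T)))
  →1  ((F ∨ T) ∨ ¬T) ∨ ((F ∧ F) ∧ (T ∧ T))
  →2  (T ∨ ¬T) ∨ ((F ∧ F) ∧ (T ∧ T))
  →3  T ∨ ((F ∧ F) ∧ (T ∧ T))
  →4  T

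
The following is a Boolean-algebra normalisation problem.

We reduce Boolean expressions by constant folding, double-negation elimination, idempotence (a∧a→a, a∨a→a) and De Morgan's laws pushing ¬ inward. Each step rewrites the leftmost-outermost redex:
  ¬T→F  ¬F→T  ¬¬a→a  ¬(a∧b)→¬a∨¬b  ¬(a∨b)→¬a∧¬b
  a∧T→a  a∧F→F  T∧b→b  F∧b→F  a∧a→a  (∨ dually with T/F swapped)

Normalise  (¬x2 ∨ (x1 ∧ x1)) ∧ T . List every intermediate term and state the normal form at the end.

  start: (¬x2 ∨ (x1 ∧ x1)) ∧ T
  step 1: ¬x2 ∨ (x1 ∧ x1)
  step 2: ¬x2 ∨ x1

Answer: normal form = ¬x2 ∨ x1  (in 2 steps)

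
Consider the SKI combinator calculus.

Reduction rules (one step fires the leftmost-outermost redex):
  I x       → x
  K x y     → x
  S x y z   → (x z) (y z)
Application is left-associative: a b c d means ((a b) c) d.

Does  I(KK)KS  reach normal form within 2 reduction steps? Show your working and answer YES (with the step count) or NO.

  start: I(KK)KS
  [1] KKKS
  [2] KS

Answer: YES — reaches normal form KS in 2 ≤ 2 steps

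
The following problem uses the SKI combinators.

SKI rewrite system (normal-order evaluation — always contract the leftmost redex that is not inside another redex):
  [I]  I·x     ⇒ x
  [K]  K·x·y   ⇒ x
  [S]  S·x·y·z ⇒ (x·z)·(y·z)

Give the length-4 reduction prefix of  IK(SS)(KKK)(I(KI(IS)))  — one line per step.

  start: IK(SS)(KKK)(I(KI(IS)))
  →1  K(SS)(KKK)(I(KI(IS)))
  →2  SS(I(KI(IS)))
  →3  SS(KI(IS))
  →4  SSI

Answer: after 4 steps: SSI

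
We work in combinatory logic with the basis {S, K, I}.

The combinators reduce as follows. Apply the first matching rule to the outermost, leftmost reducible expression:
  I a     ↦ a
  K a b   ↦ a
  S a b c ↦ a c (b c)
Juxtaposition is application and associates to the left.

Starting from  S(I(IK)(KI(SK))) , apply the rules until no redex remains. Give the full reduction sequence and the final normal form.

  start: S(I(IK)(KI(SK)))
  step 1: S(IK(KI(SK)))
  step 2: S(K(KI(SK)))
  step 3: S(KI)

Answer: normal form = S(KI)  (in 3 steps)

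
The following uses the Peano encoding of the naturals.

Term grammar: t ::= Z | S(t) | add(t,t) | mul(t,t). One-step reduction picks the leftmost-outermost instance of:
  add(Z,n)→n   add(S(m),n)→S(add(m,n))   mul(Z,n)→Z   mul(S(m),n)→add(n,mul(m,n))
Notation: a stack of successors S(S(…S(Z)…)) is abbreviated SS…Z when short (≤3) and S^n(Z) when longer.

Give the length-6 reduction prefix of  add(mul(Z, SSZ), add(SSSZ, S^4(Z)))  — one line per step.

  start: add(mul(Z, SSZ), add(SSSZ, S^4(Z)))
  [1] add(Z, add(SSSZ, S^4(Z)))
  [2] add(SSSZ, S^4(Z))
  [3] S(add(SSZ, S^4(Z)))
  [4] S(S(add(SZ, S^4(Z))))
  [5] S(S(S(add(Z, S^4(Z)))))
  [6] S^7(Z)

Answer: after 6 steps: S^7(Z)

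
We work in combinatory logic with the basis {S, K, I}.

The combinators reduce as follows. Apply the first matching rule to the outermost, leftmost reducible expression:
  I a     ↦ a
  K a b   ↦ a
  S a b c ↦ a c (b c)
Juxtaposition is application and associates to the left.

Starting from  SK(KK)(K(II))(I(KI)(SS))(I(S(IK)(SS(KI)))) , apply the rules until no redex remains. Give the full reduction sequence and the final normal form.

Answer: normal form = SK(SS(KI))  (in 7 steps)

Reduction:
  start: SK(KK)(K(II))(I(KI)(SS))(I(S(IK)(SS(KI))))
  →1  K(K(II))(KK(K(II)))(I(KI)(SS))(I(S(IK)(SS(KI))))
  →2  K(II)(I(KI)(SS))(I(S(IK)(SS(KI))))
  →3  II(I(S(IK)(SS(KI))))
  →4  I(I(S(IK)(SS(KI))))
  →5  I(S(IK)(SS(KI)))
  →6  S(IK)(SS(KI))
  →7  SK(SS(KI))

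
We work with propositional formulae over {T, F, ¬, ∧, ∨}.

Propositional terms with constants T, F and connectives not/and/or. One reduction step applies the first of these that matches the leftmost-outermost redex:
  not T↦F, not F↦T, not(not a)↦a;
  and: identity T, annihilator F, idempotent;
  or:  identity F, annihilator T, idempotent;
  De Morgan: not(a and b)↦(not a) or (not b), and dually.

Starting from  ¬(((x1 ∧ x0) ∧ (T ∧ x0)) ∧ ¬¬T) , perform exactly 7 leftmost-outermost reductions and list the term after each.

  start: ¬(((x1 ∧ x0) ∧ (T ∧ x0)) ∧ ¬¬T)
  →1  ¬((x1 ∧ x0) ∧ (T ∧ x0)) ∨ ¬¬¬T
  →2  (¬(x1 ∧ x0) ∨ ¬(T ∧ x0)) ∨ ¬¬¬T
  →3  ((¬x1 ∨ ¬x0) ∨ ¬(T ∧ x0)) ∨ ¬¬¬T
  →4  ((¬x1 ∨ ¬x0) ∨ (¬T ∨ ¬x0)) ∨ ¬¬¬T
  →5  ((¬x1 ∨ ¬x0) ∨ (F ∨ ¬x0)) ∨ ¬¬¬T
  →6  ((¬x1 ∨ ¬x0) ∨ ¬x0) ∨ ¬¬¬T
  →7  ((¬x1 ∨ ¬x0) ∨ ¬x0) ∨ ¬T

Answer: after 7 steps: ((¬x1 ∨ ¬x0) ∨ ¬x0) ∨ ¬T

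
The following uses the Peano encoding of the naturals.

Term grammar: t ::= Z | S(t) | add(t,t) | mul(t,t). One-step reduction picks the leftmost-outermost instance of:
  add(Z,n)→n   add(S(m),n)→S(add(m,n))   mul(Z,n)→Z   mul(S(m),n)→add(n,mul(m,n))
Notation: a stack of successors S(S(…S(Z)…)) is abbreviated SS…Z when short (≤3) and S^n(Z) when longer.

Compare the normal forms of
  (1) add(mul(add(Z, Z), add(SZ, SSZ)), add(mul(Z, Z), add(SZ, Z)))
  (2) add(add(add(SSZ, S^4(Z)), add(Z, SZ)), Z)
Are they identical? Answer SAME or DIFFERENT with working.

Answer: DIFFERENT — A ⇓ SZ, B ⇓ S^7(Z)

Working:
Term A:
  start: add(mul(add(Z, Z), add(SZ, SSZ)), add(mul(Z, Z), add(SZ, Z)))
  →1  add(mul(Z, add(SZ, SSZ)), add(mul(Z, Z), add(SZ, Z)))
  →2  add(Z, add(mul(Z, Z), add(SZ, Z)))
  →3  add(mul(Z, Z), add(SZ, Z))
  →4  add(Z, add(SZ, Z))
  →5  add(SZ, Z)
  →6  S(add(Z, Z))
  →7  SZ

Term B:
  start: add(add(add(SSZ, S^4(Z)), add(Z, SZ)), Z)
  →1  add(add(S(add(SZ, S^4(Z))), add(Z, SZ)), Z)
  →2  add(S(add(add(SZ, S^4(Z)), add(Z, SZ))), Z)
  →3  S(add(add(add(SZ, S^4(Z)), add(Z, SZ)), Z))
  →4  S(add(add(S(add(Z, S^4(Z))), add(Z, SZ)), Z))
  →5  S(add(S(add(add(Z, S^4(Z)), add(Z, SZ))), Z))
  →6  S(S(add(add(add(Z, S^4(Z)), add(Z, SZ)), Z)))
  →7  S(S(add(add(S^4(Z), add(Z, SZ)), Z)))
  →8  S(S(add(S(add(SSSZ, add(Z, SZ))), Z)))
  →9  S(S(S(add(add(SSSZ, add(Z, SZ)), Z))))
  →10  S(S(S(add(S(add(SSZ, add(Z, SZ))), Z))))
  →11  S(S(S(S(add(add(SSZ, add(Z, SZ)), Z)))))
  →12  S(S(S(S(add(S(add(SZ, add(Z, SZ))), Z)))))
  →13  S(S(S(S(S(add(add(SZ, add(Z, SZ)), Z))))))
  →14  S(S(S(S(S(add(S(add(Z, add(Z, SZ))), Z))))))
  →15  S(S(S(S(S(S(add(add(Z, add(Z, SZ)), Z)))))))
  →16  S(S(S(S(S(S(add(add(Z, SZ), Z)))))))
  →17  S(S(S(S(S(S(add(SZ, Z)))))))
  →18  S(S(S(S(S(S(S(add(Z, Z))))))))
  →19  S^7(Z)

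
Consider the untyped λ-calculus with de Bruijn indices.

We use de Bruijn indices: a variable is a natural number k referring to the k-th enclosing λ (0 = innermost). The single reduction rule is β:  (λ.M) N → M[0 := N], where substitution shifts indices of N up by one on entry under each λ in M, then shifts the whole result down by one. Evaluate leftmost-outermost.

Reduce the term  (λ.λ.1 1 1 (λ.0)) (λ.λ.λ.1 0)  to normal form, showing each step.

Answer: normal form = λ.λ.λ.1 0  (in 5 steps)

Derivation:
  start: (λ.λ.1 1 1 (λ.0)) (λ.λ.λ.1 0)
  step 1: λ.(λ.λ.λ.1 0) (λ.λ.λ.1 0) (λ.λ.λ.1 0) (λ.0)
  step 2: λ.(λ.λ.1 0) (λ.λ.λ.1 0) (λ.0)
  step 3: λ.(λ.(λ.λ.λ.1 0) 0) (λ.0)
  step 4: λ.(λ.λ.λ.1 0) (λ.0)
  step 5: λ.λ.λ.1 0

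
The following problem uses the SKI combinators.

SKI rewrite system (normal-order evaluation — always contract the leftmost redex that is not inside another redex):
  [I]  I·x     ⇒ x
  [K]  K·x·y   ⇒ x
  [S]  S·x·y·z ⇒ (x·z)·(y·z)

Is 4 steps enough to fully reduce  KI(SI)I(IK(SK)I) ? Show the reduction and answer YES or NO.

Answer: NO — after 4 steps the term is K(SK)I, not yet normal

Reduction:
  start: KI(SI)I(IK(SK)I)
  step 1: II(IK(SK)I)
  step 2: I(IK(SK)I)
  step 3: IK(SK)I
  step 4: K(SK)I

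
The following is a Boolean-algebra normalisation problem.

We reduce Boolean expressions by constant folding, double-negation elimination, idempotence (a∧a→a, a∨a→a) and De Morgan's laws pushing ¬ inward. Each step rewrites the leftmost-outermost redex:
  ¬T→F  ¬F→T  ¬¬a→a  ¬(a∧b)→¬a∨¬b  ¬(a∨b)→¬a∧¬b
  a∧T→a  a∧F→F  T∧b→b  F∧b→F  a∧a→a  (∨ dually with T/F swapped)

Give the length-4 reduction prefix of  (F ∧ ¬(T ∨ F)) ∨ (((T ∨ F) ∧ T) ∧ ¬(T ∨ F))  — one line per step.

  start: (F ∧ ¬(T ∨ F)) ∨ (((T ∨ F) ∧ T) ∧ ¬(T ∨ F))
  →1  F ∨ (((T ∨ F) ∧ T) ∧ ¬(T ∨ F))
  →2  ((T ∨ F) ∧ T) ∧ ¬(T ∨ F)
  →3  (T ∨ F) ∧ ¬(T ∨ F)
  →4  T ∧ ¬(T ∨ F)

Answer: after 4 steps: T ∧ ¬(T ∨ F)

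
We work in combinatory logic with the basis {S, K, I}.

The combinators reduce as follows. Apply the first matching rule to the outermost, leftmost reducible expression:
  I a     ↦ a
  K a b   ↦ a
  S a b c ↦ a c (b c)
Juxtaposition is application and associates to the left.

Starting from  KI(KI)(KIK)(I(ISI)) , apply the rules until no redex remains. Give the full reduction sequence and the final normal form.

  start: KI(KI)(KIK)(I(ISI))
  step 1: I(KIK)(I(ISI))
  step 2: KIK(I(ISI))
  step 3: I(I(ISI))
  step 4: I(ISI)
  step 5: ISI
  step 6: SI

Answer: normal form = SI  (in 6 steps)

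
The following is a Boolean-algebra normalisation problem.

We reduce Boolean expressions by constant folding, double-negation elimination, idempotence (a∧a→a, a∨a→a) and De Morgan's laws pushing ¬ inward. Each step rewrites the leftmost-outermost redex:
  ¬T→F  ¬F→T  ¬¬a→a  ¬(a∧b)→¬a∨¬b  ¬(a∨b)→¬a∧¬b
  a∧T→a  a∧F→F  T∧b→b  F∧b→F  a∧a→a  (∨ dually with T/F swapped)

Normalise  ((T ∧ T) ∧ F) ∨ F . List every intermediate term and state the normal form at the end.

  start: ((T ∧ T) ∧ F) ∨ F
  →1  (T ∧ T) ∧ F
  →2  F

Answer: normal form = F  (in 2 steps)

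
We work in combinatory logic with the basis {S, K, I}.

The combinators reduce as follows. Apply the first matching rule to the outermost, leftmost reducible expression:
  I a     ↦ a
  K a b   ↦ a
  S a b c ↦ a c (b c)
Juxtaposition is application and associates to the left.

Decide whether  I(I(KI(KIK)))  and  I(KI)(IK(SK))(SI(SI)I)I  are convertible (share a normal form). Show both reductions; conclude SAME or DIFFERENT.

Answer: SAME — A ⇓ I, B ⇓ I

Derivation:
Term A:
  start: I(I(KI(KIK)))
  →1  I(KI(KIK))
  →2  KI(KIK)
  →3  I

Term B:
  start: I(KI)(IK(SK))(SI(SI)I)I
  →1  KI(IK(SK))(SI(SI)I)I
  →2  I(SI(SI)I)I
  →3  SI(SI)II
  →4  II(SII)I
  →5  I(SII)I
  →6  SIII
  →7  II(II)
  →8  I(II)
  →9  II
  →10  I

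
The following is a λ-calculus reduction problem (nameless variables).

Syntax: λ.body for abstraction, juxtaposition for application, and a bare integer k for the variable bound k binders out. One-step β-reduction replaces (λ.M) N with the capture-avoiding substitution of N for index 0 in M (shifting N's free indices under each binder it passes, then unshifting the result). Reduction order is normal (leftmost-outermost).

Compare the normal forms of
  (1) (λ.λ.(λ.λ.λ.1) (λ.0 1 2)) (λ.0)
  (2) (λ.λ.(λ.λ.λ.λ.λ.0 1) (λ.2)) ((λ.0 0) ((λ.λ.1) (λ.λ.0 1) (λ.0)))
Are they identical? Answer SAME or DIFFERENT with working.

Answer: DIFFERENT — A ⇓ λ.λ.λ.1, B ⇓ λ.λ.λ.λ.λ.0 1

Derivation:
Term A:
  start: (λ.λ.(λ.λ.λ.1) (λ.0 1 2)) (λ.0)
  →1  λ.(λ.λ.λ.1) (λ.0 1 (λ.0))
  →2  λ.λ.λ.1

Term B:
  start: (λ.λ.(λ.λ.λ.λ.λ.0 1) (λ.2)) ((λ.0 0) ((λ.λ.1) (λ.λ.0 1) (λ.0)))
  →1  λ.(λ.λ.λ.λ.λ.0 1) (λ.(λ.0 0) ((λ.λ.1) (λ.λ.0 1) (λ.0)))
  →2  λ.λ.λ.λ.λ.0 1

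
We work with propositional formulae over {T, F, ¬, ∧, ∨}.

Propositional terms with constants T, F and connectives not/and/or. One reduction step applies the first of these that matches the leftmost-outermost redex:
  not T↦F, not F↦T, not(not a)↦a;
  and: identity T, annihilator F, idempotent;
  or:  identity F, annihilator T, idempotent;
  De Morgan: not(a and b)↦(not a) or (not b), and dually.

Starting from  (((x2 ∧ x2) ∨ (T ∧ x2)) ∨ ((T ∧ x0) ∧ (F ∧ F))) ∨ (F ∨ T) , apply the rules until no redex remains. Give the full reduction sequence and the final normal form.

Answer: normal form = T  (in 9 steps)

Derivation:
  start: (((x2 ∧ x2) ∨ (T ∧ x2)) ∨ ((T ∧ x0) ∧ (F ∧ F))) ∨ (F ∨ T)
  step 1: ((x2 ∨ (T ∧ x2)) ∨ ((T ∧ x0) ∧ (F ∧ F))) ∨ (F ∨ T)
  step 2: ((x2 ∨ x2) ∨ ((T ∧ x0) ∧ (F ∧ F))) ∨ (F ∨ T)
  step 3: (x2 ∨ ((T ∧ x0) ∧ (F ∧ F))) ∨ (F ∨ T)
  step 4: (x2 ∨ (x0 ∧ (F ∧ F))) ∨ (F ∨ T)
  step 5: (x2 ∨ (x0 ∧ F)) ∨ (F ∨ T)
  step 6: (x2 ∨ F) ∨ (F ∨ T)
  step 7: x2 ∨ (F ∨ T)
  step 8: x2 ∨ T
  step 9: T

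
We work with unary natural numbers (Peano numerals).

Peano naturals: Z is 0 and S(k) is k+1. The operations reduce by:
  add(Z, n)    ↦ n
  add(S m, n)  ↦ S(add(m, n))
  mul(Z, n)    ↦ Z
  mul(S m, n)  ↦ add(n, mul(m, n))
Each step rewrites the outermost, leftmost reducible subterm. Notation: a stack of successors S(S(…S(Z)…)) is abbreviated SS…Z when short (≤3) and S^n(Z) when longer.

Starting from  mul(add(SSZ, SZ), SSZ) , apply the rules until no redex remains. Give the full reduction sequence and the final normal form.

Answer: normal form = S^6(Z)  (in 16 steps)

Derivation:
  start: mul(add(SSZ, SZ), SSZ)
  [1] mul(S(add(SZ, SZ)), SSZ)
  [2] add(SSZ, mul(add(SZ, SZ), SSZ))
  [3] S(add(SZ, mul(add(SZ, SZ), SSZ)))
  [4] S(S(add(Z, mul(add(SZ, SZ), SSZ))))
  [5] S(S(mul(add(SZ, SZ), SSZ)))
  [6] S(S(mul(S(add(Z, SZ)), SSZ)))
  [7] S(S(add(SSZ, mul(add(Z, SZ), SSZ))))
  [8] S(S(S(add(SZ, mul(add(Z, SZ), SSZ)))))
  [9] S(S(S(S(add(Z, mul(add(Z, SZ), SSZ))))))
  [10] S(S(S(S(mul(add(Z, SZ), SSZ)))))
  [11] S(S(S(S(mul(SZ, SSZ)))))
  [12] S(S(S(S(add(SSZ, mul(Z, SSZ))))))
  [13] S(S(S(S(S(add(SZ, mul(Z, SSZ)))))))
  [14] S(S(S(S(S(S(add(Z, mul(Z, SSZ))))))))
  [15] S(S(S(S(S(S(mul(Z, SSZ)))))))
  [16] S^6(Z)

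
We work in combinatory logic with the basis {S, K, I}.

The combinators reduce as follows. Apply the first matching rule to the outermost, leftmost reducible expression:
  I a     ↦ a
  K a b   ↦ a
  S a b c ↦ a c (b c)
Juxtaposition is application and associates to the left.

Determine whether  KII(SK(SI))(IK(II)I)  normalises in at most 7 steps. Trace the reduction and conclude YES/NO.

Answer: YES — reaches normal form I in 7 ≤ 7 steps

Derivation:
  start: KII(SK(SI))(IK(II)I)
  [1] I(SK(SI))(IK(II)I)
  [2] SK(SI)(IK(II)I)
  [3] K(IK(II)I)(SI(IK(II)I))
  [4] IK(II)I
  [5] K(II)I
  [6] II
  [7] I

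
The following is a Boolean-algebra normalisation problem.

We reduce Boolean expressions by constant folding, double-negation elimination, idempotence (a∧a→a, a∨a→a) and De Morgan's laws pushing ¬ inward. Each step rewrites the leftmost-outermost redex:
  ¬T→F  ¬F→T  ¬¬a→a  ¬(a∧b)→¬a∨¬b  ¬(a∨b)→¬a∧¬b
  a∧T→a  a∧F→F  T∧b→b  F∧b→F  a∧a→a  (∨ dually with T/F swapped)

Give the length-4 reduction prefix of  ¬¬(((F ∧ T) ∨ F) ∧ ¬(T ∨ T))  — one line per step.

  start: ¬¬(((F ∧ T) ∨ F) ∧ ¬(T ∨ T))
  step 1: ((F ∧ T) ∨ F) ∧ ¬(T ∨ T)
  step 2: (F ∧ T) ∧ ¬(T ∨ T)
  step 3: F ∧ ¬(T ∨ T)
  step 4: F

Answer: after 4 steps: F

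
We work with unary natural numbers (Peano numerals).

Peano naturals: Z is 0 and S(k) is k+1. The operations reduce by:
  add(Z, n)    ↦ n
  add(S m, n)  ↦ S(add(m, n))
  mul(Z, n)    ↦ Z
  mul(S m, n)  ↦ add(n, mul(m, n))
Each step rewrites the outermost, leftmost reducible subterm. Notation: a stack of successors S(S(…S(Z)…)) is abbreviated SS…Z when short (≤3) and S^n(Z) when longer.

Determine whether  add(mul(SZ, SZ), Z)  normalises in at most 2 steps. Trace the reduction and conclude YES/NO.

  start: add(mul(SZ, SZ), Z)
  step 1: add(add(SZ, mul(Z, SZ)), Z)
  step 2: add(S(add(Z, mul(Z, SZ))), Z)

Answer: NO — after 2 steps the term is add(S(add(Z, mul(Z, SZ))), Z), not yet normal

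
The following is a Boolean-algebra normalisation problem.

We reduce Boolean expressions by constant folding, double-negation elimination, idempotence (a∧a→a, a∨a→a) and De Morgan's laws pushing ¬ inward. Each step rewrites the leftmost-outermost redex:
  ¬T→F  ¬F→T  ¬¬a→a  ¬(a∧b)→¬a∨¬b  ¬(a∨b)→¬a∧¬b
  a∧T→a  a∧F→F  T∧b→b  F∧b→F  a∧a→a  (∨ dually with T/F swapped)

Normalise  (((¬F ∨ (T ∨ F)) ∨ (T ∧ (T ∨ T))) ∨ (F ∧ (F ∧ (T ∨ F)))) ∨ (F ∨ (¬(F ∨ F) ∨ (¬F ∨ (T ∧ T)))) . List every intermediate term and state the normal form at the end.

  start: (((¬F ∨ (T ∨ F)) ∨ (T ∧ (T ∨ T))) ∨ (F ∧ (F ∧ (T ∨ F)))) ∨ (F ∨ (¬(F ∨ F) ∨ (¬F ∨ (T ∧ T))))
  →1  (((T ∨ (T ∨ F)) ∨ (T ∧ (T ∨ T))) ∨ (F ∧ (F ∧ (T ∨ F)))) ∨ (F ∨ (¬(F ∨ F) ∨ (¬F ∨ (T ∧ T))))
  →2  ((T ∨ (T ∧ (T ∨ T))) ∨ (F ∧ (F ∧ (T ∨ F)))) ∨ (F ∨ (¬(F ∨ F) ∨ (¬F ∨ (T ∧ T))))
  →3  (T ∨ (F ∧ (F ∧ (T ∨ F)))) ∨ (F ∨ (¬(F ∨ F) ∨ (¬F ∨ (T ∧ T))))
  →4  T ∨ (F ∨ (¬(F ∨ F) ∨ (¬F ∨ (T ∧ T))))
  →5  T

Answer: normal form = T  (in 5 steps)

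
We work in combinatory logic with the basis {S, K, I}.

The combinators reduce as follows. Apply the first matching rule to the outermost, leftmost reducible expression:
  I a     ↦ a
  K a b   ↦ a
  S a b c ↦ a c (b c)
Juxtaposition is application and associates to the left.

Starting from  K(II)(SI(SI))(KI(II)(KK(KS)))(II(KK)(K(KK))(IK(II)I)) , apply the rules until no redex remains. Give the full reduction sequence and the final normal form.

  start: K(II)(SI(SI))(KI(II)(KK(KS)))(II(KK)(K(KK))(IK(II)I))
  →1  II(KI(II)(KK(KS)))(II(KK)(K(KK))(IK(II)I))
  →2  I(KI(II)(KK(KS)))(II(KK)(K(KK))(IK(II)I))
  →3  KI(II)(KK(KS))(II(KK)(K(KK))(IK(II)I))
  →4  I(KK(KS))(II(KK)(K(KK))(IK(II)I))
  →5  KK(KS)(II(KK)(K(KK))(IK(II)I))
  →6  K(II(KK)(K(KK))(IK(II)I))
  →7  K(I(KK)(K(KK))(IK(II)I))
  →8  K(KK(K(KK))(IK(II)I))
  →9  K(K(IK(II)I))
  →10  K(K(K(II)I))
  →11  K(K(II))
  →12  K(KI)

Answer: normal form = K(KI)  (in 12 steps)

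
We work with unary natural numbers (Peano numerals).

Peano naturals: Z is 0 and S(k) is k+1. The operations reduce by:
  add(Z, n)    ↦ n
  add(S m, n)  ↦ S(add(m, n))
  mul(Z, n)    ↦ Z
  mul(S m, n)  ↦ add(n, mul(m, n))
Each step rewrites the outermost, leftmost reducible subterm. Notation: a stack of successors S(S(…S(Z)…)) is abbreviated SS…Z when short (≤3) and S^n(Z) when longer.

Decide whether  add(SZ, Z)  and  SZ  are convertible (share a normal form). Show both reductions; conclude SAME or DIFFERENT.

Term A:
  start: add(SZ, Z)
  [1] S(add(Z, Z))
  [2] SZ

Term B:
  start: SZ

Answer: SAME — A ⇓ SZ, B ⇓ SZ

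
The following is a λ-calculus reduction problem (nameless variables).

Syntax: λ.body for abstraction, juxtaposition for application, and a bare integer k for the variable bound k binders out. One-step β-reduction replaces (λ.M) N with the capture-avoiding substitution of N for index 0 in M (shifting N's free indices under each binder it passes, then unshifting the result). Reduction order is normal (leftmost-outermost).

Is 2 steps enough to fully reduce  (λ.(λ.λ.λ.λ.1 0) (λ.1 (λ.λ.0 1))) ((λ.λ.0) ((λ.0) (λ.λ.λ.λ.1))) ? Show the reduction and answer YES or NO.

  start: (λ.(λ.λ.λ.λ.1 0) (λ.1 (λ.λ.0 1))) ((λ.λ.0) ((λ.0) (λ.λ.λ.λ.1)))
  step 1: (λ.λ.λ.λ.1 0) (λ.(λ.λ.0) ((λ.0) (λ.λ.λ.λ.1)) (λ.λ.0 1))
  step 2: λ.λ.λ.1 0

Answer: YES — reaches normal form λ.λ.λ.1 0 in 2 ≤ 2 steps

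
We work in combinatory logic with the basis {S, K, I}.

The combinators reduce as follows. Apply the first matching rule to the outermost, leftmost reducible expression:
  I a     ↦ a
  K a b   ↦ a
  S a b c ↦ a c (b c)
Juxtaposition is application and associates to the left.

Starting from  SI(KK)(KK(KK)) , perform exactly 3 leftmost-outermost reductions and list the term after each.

Answer: after 3 steps: K(KK(KK(KK)))

Working:
  start: SI(KK)(KK(KK))
  →1  I(KK(KK))(KK(KK(KK)))
  →2  KK(KK)(KK(KK(KK)))
  →3  K(KK(KK(KK)))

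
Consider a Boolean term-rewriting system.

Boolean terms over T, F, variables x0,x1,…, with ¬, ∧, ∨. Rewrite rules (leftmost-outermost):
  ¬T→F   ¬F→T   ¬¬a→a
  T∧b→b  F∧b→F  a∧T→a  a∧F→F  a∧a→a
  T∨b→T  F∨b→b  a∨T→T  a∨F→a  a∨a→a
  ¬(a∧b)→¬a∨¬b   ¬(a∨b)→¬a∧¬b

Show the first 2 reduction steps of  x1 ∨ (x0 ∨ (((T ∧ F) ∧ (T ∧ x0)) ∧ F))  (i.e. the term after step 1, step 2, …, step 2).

Answer: after 2 steps: x1 ∨ x0

Reduction:
  start: x1 ∨ (x0 ∨ (((T ∧ F) ∧ (T ∧ x0)) ∧ F))
  [1] x1 ∨ (x0 ∨ F)
  [2] x1 ∨ x0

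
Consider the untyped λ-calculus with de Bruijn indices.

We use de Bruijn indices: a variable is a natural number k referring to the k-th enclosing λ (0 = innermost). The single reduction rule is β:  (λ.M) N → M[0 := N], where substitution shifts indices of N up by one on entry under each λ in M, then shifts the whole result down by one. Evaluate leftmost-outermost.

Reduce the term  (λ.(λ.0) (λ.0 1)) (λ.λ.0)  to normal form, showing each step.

Answer: normal form = λ.0 (λ.λ.0)  (in 2 steps)

Reduction:
  start: (λ.(λ.0) (λ.0 1)) (λ.λ.0)
  step 1: (λ.0) (λ.0 (λ.λ.0))
  step 2: λ.0 (λ.λ.0)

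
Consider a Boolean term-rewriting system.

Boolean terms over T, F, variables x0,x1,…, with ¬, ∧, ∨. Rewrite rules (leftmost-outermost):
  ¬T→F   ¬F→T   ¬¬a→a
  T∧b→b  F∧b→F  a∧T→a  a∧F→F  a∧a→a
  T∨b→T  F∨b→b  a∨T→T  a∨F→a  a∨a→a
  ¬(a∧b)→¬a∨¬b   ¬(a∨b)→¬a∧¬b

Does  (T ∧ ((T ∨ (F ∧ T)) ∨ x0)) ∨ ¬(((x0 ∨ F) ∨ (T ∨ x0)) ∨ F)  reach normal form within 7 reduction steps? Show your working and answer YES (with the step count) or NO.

  start: (T ∧ ((T ∨ (F ∧ T)) ∨ x0)) ∨ ¬(((x0 ∨ F) ∨ (T ∨ x0)) ∨ F)
  [1] ((T ∨ (F ∧ T)) ∨ x0) ∨ ¬(((x0 ∨ F) ∨ (T ∨ x0)) ∨ F)
  [2] (T ∨ x0) ∨ ¬(((x0 ∨ F) ∨ (T ∨ x0)) ∨ F)
  [3] T ∨ ¬(((x0 ∨ F) ∨ (T ∨ x0)) ∨ F)
  [4] T

Answer: YES — reaches normal form T in 4 ≤ 7 steps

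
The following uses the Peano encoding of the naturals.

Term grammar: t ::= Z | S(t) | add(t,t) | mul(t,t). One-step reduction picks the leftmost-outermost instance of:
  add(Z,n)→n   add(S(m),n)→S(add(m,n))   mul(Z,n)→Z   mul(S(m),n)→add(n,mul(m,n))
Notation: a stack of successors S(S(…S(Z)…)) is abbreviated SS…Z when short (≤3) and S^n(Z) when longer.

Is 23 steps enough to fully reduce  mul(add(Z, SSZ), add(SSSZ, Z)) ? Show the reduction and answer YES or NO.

  start: mul(add(Z, SSZ), add(SSSZ, Z))
  step 1: mul(SSZ, add(SSSZ, Z))
  step 2: add(add(SSSZ, Z), mul(SZ, add(SSSZ, Z)))
  step 3: add(S(add(SSZ, Z)), mul(SZ, add(SSSZ, Z)))
  step 4: S(add(add(SSZ, Z), mul(SZ, add(SSSZ, Z))))
  step 5: S(add(S(add(SZ, Z)), mul(SZ, add(SSSZ, Z))))
  step 6: S(S(add(add(SZ, Z), mul(SZ, add(SSSZ, Z)))))
  step 7: S(S(add(S(add(Z, Z)), mul(SZ, add(SSSZ, Z)))))
  step 8: S(S(S(add(add(Z, Z), mul(SZ, add(SSSZ, Z))))))
  step 9: S(S(S(add(Z, mul(SZ, add(SSSZ, Z))))))
  step 10: S(S(S(mul(SZ, add(SSSZ, Z)))))
  step 11: S(S(S(add(add(SSSZ, Z), mul(Z, add(SSSZ, Z))))))
  step 12: S(S(S(add(S(add(SSZ, Z)), mul(Z, add(SSSZ, Z))))))
  step 13: S(S(S(S(add(add(SSZ, Z), mul(Z, add(SSSZ, Z)))))))
  step 14: S(S(S(S(add(S(add(SZ, Z)), mul(Z, add(SSSZ, Z)))))))
  step 15: S(S(S(S(S(add(add(SZ, Z), mul(Z, add(SSSZ, Z))))))))
  step 16: S(S(S(S(S(add(S(add(Z, Z)), mul(Z, add(SSSZ, Z))))))))
  step 17: S(S(S(S(S(S(add(add(Z, Z), mul(Z, add(SSSZ, Z)))))))))
  step 18: S(S(S(S(S(S(add(Z, mul(Z, add(SSSZ, Z)))))))))
  step 19: S(S(S(S(S(S(mul(Z, add(SSSZ, Z))))))))
  step 20: S^6(Z)

Answer: YES — reaches normal form S^6(Z) in 20 ≤ 23 steps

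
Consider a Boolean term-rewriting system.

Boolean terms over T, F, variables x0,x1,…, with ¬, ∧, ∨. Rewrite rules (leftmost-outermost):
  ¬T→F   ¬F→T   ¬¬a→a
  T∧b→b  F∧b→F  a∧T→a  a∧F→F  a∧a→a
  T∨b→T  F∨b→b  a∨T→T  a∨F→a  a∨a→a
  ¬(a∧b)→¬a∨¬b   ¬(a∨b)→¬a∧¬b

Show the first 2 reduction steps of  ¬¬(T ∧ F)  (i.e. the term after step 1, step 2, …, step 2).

Answer: after 2 steps: F

Working:
  start: ¬¬(T ∧ F)
  step 1: T ∧ F
  step 2: F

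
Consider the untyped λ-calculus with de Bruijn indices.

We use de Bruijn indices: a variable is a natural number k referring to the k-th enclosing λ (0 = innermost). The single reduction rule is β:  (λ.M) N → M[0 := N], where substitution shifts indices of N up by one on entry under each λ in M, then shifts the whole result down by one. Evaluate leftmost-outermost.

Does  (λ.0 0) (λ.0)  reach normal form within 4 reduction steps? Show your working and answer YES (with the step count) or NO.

  start: (λ.0 0) (λ.0)
  step 1: (λ.0) (λ.0)
  step 2: λ.0

Answer: YES — reaches normal form λ.0 in 2 ≤ 4 steps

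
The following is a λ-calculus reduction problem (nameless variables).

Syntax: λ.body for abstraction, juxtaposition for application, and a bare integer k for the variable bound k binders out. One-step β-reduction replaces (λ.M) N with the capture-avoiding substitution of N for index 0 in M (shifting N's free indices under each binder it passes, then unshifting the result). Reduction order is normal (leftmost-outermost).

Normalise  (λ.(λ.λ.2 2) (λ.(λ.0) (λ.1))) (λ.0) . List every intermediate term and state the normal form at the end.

  start: (λ.(λ.λ.2 2) (λ.(λ.0) (λ.1))) (λ.0)
  [1] (λ.λ.(λ.0) (λ.0)) (λ.(λ.0) (λ.1))
  [2] λ.(λ.0) (λ.0)
  [3] λ.λ.0

Answer: normal form = λ.λ.0  (in 3 steps)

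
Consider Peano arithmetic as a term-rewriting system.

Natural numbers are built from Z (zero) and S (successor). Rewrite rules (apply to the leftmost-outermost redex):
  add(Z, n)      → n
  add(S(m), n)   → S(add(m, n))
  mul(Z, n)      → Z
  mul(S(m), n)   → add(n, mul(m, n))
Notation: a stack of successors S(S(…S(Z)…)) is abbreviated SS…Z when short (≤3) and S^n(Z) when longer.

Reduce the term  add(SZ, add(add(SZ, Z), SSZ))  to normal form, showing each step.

Answer: normal form = S^4(Z)  (in 6 steps)

Working:
  start: add(SZ, add(add(SZ, Z), SSZ))
  [1] S(add(Z, add(add(SZ, Z), SSZ)))
  [2] S(add(add(SZ, Z), SSZ))
  [3] S(add(S(add(Z, Z)), SSZ))
  [4] S(S(add(add(Z, Z), SSZ)))
  [5] S(S(add(Z, SSZ)))
  [6] S^4(Z)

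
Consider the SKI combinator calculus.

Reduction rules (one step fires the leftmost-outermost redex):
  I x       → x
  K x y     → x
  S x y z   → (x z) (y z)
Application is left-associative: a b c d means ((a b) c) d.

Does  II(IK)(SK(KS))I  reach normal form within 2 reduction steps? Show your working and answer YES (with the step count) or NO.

  start: II(IK)(SK(KS))I
  →1  I(IK)(SK(KS))I
  →2  IK(SK(KS))I

Answer: NO — after 2 steps the term is IK(SK(KS))I, not yet normal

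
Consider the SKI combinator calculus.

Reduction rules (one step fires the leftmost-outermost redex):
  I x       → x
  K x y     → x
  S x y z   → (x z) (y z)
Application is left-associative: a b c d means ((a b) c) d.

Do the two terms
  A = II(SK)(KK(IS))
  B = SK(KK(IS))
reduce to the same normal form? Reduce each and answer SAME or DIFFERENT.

Answer: SAME — A ⇓ SKK, B ⇓ SKK

Working:
Term A:
  start: II(SK)(KK(IS))
  →1  I(SK)(KK(IS))
  →2  SK(KK(IS))
  →3  SKK

Term B:
  start: SK(KK(IS))
  →1  SKK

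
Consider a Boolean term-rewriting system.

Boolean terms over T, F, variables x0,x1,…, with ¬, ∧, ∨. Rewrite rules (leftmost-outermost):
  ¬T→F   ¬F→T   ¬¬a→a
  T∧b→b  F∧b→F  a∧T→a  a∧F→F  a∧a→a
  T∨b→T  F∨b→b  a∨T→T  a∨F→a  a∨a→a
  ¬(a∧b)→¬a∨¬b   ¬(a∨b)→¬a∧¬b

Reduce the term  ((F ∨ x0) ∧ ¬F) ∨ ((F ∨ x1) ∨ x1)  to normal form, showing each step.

Answer: normal form = x0 ∨ x1  (in 5 steps)

Reduction:
  start: ((F ∨ x0) ∧ ¬F) ∨ ((F ∨ x1) ∨ x1)
  →1  (x0 ∧ ¬F) ∨ ((F ∨ x1) ∨ x1)
  →2  (x0 ∧ T) ∨ ((F ∨ x1) ∨ x1)
  →3  x0 ∨ ((F ∨ x1) ∨ x1)
  →4  x0 ∨ (x1 ∨ x1)
  →5  x0 ∨ x1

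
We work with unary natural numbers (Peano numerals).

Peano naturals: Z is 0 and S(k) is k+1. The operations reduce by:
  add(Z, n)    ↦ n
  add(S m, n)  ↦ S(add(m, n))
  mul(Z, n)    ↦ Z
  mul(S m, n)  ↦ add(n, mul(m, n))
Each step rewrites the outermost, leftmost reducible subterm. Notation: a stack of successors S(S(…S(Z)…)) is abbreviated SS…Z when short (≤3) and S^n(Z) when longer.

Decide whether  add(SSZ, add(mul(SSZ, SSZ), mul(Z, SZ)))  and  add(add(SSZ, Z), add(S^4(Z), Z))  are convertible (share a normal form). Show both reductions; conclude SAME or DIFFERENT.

Answer: SAME — A ⇓ S^6(Z), B ⇓ S^6(Z)

Reduction:
Term A:
  start: add(SSZ, add(mul(SSZ, SSZ), mul(Z, SZ)))
  step 1: S(add(SZ, add(mul(SSZ, SSZ), mul(Z, SZ))))
  step 2: S(S(add(Z, add(mul(SSZ, SSZ), mul(Z, SZ)))))
  step 3: S(S(add(mul(SSZ, SSZ), mul(Z, SZ))))
  step 4: S(S(add(add(SSZ, mul(SZ, SSZ)), mul(Z, SZ))))
  step 5: S(S(add(S(add(SZ, mul(SZ, SSZ))), mul(Z, SZ))))
  step 6: S(S(S(add(add(SZ, mul(SZ, SSZ)), mul(Z, SZ)))))
  step 7: S(S(S(add(S(add(Z, mul(SZ, SSZ))), mul(Z, SZ)))))
  step 8: S(S(S(S(add(add(Z, mul(SZ, SSZ)), mul(Z, SZ))))))
  step 9: S(S(S(S(add(mul(SZ, SSZ), mul(Z, SZ))))))
  step 10: S(S(S(S(add(add(SSZ, mul(Z, SSZ)), mul(Z, SZ))))))
  step 11: S(S(S(S(add(S(add(SZ, mul(Z, SSZ))), mul(Z, SZ))))))
  step 12: S(S(S(S(S(add(add(SZ, mul(Z, SSZ)), mul(Z, SZ)))))))
  step 13: S(S(S(S(S(add(S(add(Z, mul(Z, SSZ))), mul(Z, SZ)))))))
  step 14: S(S(S(S(S(S(add(add(Z, mul(Z, SSZ)), mul(Z, SZ))))))))
  step 15: S(S(S(S(S(S(add(mul(Z, SSZ), mul(Z, SZ))))))))
  step 16: S(S(S(S(S(S(add(Z, mul(Z, SZ))))))))
  step 17: S(S(S(S(S(S(mul(Z, SZ)))))))
  step 18: S^6(Z)

Term B:
  start: add(add(SSZ, Z), add(S^4(Z), Z))
  step 1: add(S(add(SZ, Z)), add(S^4(Z), Z))
  step 2: S(add(add(SZ, Z), add(S^4(Z), Z)))
  step 3: S(add(S(add(Z, Z)), add(S^4(Z), Z)))
  step 4: S(S(add(add(Z, Z), add(S^4(Z), Z))))
  step 5: S(S(add(Z, add(S^4(Z), Z))))
  step 6: S(S(add(S^4(Z), Z)))
  step 7: S(S(S(add(SSSZ, Z))))
  step 8: S(S(S(S(add(SSZ, Z)))))
  step 9: S(S(S(S(S(add(SZ, Z))))))
  step 10: S(S(S(S(S(S(add(Z, Z)))))))
  step 11: S^6(Z)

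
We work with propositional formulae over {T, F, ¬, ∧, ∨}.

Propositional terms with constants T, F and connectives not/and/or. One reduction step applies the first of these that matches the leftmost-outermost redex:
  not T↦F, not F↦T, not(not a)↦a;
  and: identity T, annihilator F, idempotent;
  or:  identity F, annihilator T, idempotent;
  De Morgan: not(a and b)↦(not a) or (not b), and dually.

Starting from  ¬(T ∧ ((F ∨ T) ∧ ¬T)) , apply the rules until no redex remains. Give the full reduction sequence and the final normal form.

Answer: normal form = T  (in 10 steps)

Reduction:
  start: ¬(T ∧ ((F ∨ T) ∧ ¬T))
  step 1: ¬T ∨ ¬((F ∨ T) ∧ ¬T)
  step 2: F ∨ ¬((F ∨ T) ∧ ¬T)
  step 3: ¬((F ∨ T) ∧ ¬T)
  step 4: ¬(F ∨ T) ∨ ¬¬T
  step 5: (¬F ∧ ¬T) ∨ ¬¬T
  step 6: (T ∧ ¬T) ∨ ¬¬T
  step 7: ¬T ∨ ¬¬T
  step 8: F ∨ ¬¬T
  step 9: ¬¬T
  step 10: T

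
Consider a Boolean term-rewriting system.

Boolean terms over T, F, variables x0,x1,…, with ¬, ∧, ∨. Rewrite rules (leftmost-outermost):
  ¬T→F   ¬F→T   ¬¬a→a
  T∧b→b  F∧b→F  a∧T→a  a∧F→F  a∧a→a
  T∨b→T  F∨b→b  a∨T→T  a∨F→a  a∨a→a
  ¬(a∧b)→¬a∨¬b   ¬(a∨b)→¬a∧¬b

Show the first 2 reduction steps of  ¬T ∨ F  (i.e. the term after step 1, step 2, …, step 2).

  start: ¬T ∨ F
  [1] ¬T
  [2] F

Answer: after 2 steps: F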